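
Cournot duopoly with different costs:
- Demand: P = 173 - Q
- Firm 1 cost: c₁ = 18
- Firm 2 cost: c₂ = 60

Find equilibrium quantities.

q₁* = 65.67, q₂* = 23.67

Work:
Reaction: q₁ = (173 - 18 - q₂)/2
Reaction: q₂ = (173 - 60 - q₁)/2
Solve simultaneously:
q₁* = (173 - 2×18 + 60)/3 = 65.67
q₂* = (173 - 2×60 + 18)/3 = 23.67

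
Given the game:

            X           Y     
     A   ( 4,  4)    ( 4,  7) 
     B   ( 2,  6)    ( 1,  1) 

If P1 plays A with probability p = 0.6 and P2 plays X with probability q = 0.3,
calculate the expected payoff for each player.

E[P1] = 2.92, E[P2] = 4.66

Work:
E[P1] = p·q·π₁(A,X) + p·(1-q)·π₁(A,Y) + (1-p)·q·π₁(B,X) + (1-p)·(1-q)·π₁(B,Y)
= 0.6·0.3·4 + 0.6·0.7·4 + 0.4·0.3·2 + 0.4·0.7·1
= 2.92

E[P2] = 4.66 (similar calculation)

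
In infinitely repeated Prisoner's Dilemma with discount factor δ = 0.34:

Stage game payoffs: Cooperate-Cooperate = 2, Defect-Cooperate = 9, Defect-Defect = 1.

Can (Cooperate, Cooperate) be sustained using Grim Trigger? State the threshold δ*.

δ* = 0.875; since δ = 0.34 < 0.875, cooperation cannot be sustained

Work:
For Grim Trigger:
Cooperate forever: 2/(1-δ)
Defect then punished: 9 + 1·δ/(1-δ)
Need: 2/(1-δ) ≥ 9 + 1·δ/(1-δ)
Solving: δ ≥ (T-R)/(T-P) = (9-2)/(9-1) = 0.875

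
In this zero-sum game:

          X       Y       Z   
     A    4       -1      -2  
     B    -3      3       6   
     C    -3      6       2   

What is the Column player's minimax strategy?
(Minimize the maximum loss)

Column should play X, value = 4

Work:
Column player minimizes Row's maximum payoff:
Column X: max payoff to Row = 4
Column Y: max payoff to Row = 6
Column Z: max payoff to Row = 6
Minimum is 4, achieved by column X.
Minimax strategy: X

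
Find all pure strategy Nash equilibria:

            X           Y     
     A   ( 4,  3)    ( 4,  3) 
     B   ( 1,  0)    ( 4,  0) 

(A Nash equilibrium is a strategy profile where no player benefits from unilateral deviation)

Nash equilibrium: (A, X), (A, Y), (B, Y)

Work:
Best responses:
  P1 vs X: payoffs [4, 1] → best response A (payoff 4)
  P1 vs Y: payoffs [4, 4] → best response A/B (payoff 4)
  P2 vs A: payoffs [3, 3] → best response X/Y (payoff 3)
  P2 vs B: payoffs [0, 0] → best response X/Y (payoff 0)
Mutual best responses: (A,X), (A,Y), (B,Y) → Nash equilibria.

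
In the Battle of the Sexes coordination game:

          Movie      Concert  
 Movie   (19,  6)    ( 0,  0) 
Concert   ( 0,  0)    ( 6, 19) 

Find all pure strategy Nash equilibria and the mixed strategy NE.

Pure NE: (Movie, Movie) and (Concert, Concert); Mixed NE: p = 0.76, q = 0.24

Work:
Check pure NE:
(Movie, Movie): (19, 6) - no unilateral deviation beneficial
(Concert, Concert): (6, 19) - no unilateral deviation beneficial
Mixed NE: P1 plays Movie with p = 0.76, P2 plays Movie with q = 0.24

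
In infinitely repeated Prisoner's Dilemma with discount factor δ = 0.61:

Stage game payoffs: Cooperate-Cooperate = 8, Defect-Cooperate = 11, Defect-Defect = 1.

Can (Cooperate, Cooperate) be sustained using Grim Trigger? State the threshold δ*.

δ* = 0.3; since δ = 0.61 ≥ 0.3, cooperation can be sustained

Work:
For Grim Trigger:
Cooperate forever: 8/(1-δ)
Defect then punished: 11 + 1·δ/(1-δ)
Need: 8/(1-δ) ≥ 11 + 1·δ/(1-δ)
Solving: δ ≥ (T-R)/(T-P) = (11-8)/(11-1) = 0.3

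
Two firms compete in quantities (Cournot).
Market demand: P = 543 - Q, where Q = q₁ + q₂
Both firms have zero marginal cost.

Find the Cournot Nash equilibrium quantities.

q₁* = q₂* = 181.0; P* = 181.0

Work:
Profit: π_i = P·q_i = (a - q_i - q_j)·q_i
FOC: ∂π_i/∂q_i = a - 2q_i - q_j = 0
Reaction function: q_i = (543 - q_j)/2
Symmetry: q* = 543/3 = 181.0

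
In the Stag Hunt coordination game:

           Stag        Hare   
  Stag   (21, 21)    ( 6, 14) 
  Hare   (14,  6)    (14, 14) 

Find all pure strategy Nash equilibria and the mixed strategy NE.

Pure NE: (Stag, Stag) and (Hare, Hare); Mixed NE: p = 0.5333, q = 0.5333

Work:
Check pure NE:
(Stag, Stag): (21, 21) - no unilateral deviation beneficial
(Hare, Hare): (14, 14) - no unilateral deviation beneficial
Mixed NE: P1 plays Stag with p = 0.5333, P2 plays Stag with q = 0.5333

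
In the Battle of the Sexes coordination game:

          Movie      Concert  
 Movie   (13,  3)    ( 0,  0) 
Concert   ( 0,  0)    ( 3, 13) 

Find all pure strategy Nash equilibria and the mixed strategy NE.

Pure NE: (Movie, Movie) and (Concert, Concert); Mixed NE: p = 0.8125, q = 0.1875

Work:
Check pure NE:
(Movie, Movie): (13, 3) - no unilateral deviation beneficial
(Concert, Concert): (3, 13) - no unilateral deviation beneficial
Mixed NE: P1 plays Movie with p = 0.8125, P2 plays Movie with q = 0.1875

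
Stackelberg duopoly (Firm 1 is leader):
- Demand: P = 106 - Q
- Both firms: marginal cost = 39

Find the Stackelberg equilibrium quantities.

q₁* (leader) = 33.5, q₂* (follower) = 16.75

Work:
Follower's reaction: q₂ = (a - c - q₁)/2
Leader substitutes: π₁ = q₁·(a - q₁ - (a-c-q₁)/2 - c)
FOC: q₁* = (106 - 39)/2 = 33.50
Then: q₂* = (106 - 39 - 33.5)/2 = 16.75
Leader has first-mover advantage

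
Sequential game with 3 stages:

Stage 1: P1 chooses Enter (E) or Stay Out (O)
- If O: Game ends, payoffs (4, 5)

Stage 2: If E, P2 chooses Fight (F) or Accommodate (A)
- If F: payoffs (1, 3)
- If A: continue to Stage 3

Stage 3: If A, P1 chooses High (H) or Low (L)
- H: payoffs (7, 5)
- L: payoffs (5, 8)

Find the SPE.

SPE: (E, A, H); Outcome (7, 5)

Work:
Stage 3: P1 chooses H (7 vs 5)
Stage 2: P2: F->3, A->5 (anticipating H). Choose A
Stage 1: P1: O->4, E->7 (anticipating A, H). Choose E
SPE path: E -> A -> H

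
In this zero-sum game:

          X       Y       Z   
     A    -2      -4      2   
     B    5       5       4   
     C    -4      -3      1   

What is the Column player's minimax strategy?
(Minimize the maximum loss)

Column should play Z, value = 4

Work:
Column player minimizes Row's maximum payoff:
Column X: max payoff to Row = 5
Column Y: max payoff to Row = 5
Column Z: max payoff to Row = 4
Minimum is 4, achieved by column Z.
Minimax strategy: Z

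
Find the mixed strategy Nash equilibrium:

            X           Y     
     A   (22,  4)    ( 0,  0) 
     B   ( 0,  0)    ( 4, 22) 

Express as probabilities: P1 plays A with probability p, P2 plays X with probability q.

p = 0.8462, q = 0.1538

Work:
Find probabilities that make opponent indifferent:
P2 chooses q to make P1 indifferent between A and B
P1 chooses p to make P2 indifferent between X and Y
Mixed NE: P1 plays (A: 0.8462, B: 0.1538), P2 plays (X: 0.1538, Y: 0.8462)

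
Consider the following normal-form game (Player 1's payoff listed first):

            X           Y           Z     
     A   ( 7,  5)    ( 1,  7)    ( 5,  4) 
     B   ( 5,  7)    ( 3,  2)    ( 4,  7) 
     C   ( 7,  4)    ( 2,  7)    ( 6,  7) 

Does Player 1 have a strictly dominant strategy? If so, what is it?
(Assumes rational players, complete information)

No strictly dominant strategy exists for Player 1

Work:
A strategy strictly dominates another if it gives a strictly higher payoff against every opponent action. Compare each pair of P1's strategies column-by-column:
  A vs B: [7 vs 5, 1 vs 3, 5 vs 4] → A does not strictly dominate B (column Y: 1 ≤ 3)
  A vs C: [7 vs 7, 1 vs 2, 5 vs 6] → A does not strictly dominate C (column X: 7 ≤ 7)
  B vs A: [5 vs 7, 3 vs 1, 4 vs 5] → B does not strictly dominate A (column X: 5 ≤ 7)
  B vs C: [5 vs 7, 3 vs 2, 4 vs 6] → B does not strictly dominate C (column X: 5 ≤ 7)
  C vs A: [7 vs 7, 2 vs 1, 6 vs 5] → C does not strictly dominate A (column X: 7 ≤ 7)
  C vs B: [7 vs 5, 2 vs 3, 6 vs 4] → C does not strictly dominate B (column Y: 2 ≤ 3)
No single strategy strictly dominates all others → no strictly dominant strategy.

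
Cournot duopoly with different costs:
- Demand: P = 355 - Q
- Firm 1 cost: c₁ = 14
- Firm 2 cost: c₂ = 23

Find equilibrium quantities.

q₁* = 116.67, q₂* = 107.67

Work:
Reaction: q₁ = (355 - 14 - q₂)/2
Reaction: q₂ = (355 - 23 - q₁)/2
Solve simultaneously:
q₁* = (355 - 2×14 + 23)/3 = 116.67
q₂* = (355 - 2×23 + 14)/3 = 107.67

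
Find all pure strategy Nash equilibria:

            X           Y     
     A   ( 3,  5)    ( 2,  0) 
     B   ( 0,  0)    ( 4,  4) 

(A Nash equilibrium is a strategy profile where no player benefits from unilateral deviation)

Nash equilibrium: (A, X), (B, Y)

Work:
Best responses:
  P1 vs X: payoffs [3, 0] → best response A (payoff 3)
  P1 vs Y: payoffs [2, 4] → best response B (payoff 4)
  P2 vs A: payoffs [5, 0] → best response X (payoff 5)
  P2 vs B: payoffs [0, 4] → best response Y (payoff 4)
Mutual best responses: (A,X), (B,Y) → Nash equilibria.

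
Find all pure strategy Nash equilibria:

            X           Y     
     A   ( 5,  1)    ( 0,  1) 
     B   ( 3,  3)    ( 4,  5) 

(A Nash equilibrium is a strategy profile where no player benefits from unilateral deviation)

Nash equilibrium: (A, X), (B, Y)

Work:
Best responses:
  P1 vs X: payoffs [5, 3] → best response A (payoff 5)
  P1 vs Y: payoffs [0, 4] → best response B (payoff 4)
  P2 vs A: payoffs [1, 1] → best response X/Y (payoff 1)
  P2 vs B: payoffs [3, 5] → best response Y (payoff 5)
Mutual best responses: (A,X), (B,Y) → Nash equilibria.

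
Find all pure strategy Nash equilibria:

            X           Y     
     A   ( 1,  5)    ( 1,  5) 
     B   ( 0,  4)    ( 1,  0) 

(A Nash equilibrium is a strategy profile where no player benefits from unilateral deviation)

Nash equilibrium: (A, X), (A, Y)

Work:
Best responses:
  P1 vs X: payoffs [1, 0] → best response A (payoff 1)
  P1 vs Y: payoffs [1, 1] → best response A/B (payoff 1)
  P2 vs A: payoffs [5, 5] → best response X/Y (payoff 5)
  P2 vs B: payoffs [4, 0] → best response X (payoff 4)
Mutual best responses: (A,X), (A,Y) → Nash equilibria.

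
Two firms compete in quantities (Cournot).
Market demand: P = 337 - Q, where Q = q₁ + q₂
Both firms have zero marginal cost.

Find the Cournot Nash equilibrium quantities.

q₁* = q₂* = 112.33; P* = 112.33

Work:
Profit: π_i = P·q_i = (a - q_i - q_j)·q_i
FOC: ∂π_i/∂q_i = a - 2q_i - q_j = 0
Reaction function: q_i = (337 - q_j)/2
Symmetry: q* = 337/3 = 112.33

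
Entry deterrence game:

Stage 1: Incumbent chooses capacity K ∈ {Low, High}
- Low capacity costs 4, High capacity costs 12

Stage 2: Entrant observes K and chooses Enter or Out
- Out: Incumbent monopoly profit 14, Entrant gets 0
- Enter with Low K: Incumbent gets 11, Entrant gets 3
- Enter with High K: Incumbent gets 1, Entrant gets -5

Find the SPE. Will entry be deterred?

SPE: (Low, Enter|Low, Out|High); Entry not deterred. Incumbent net profit = 7, Entrant gets 3

Work:
After Low K: Entrant enters (3 > 0)
After High K: Entrant stays out (-5 < 0)
Incumbent: Low → 11−4=7, High → 14−12=2
Incumbent chooses Low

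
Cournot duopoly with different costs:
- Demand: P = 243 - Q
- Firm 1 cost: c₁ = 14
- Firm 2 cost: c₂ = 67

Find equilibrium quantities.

q₁* = 94.0, q₂* = 41.0

Work:
Reaction: q₁ = (243 - 14 - q₂)/2
Reaction: q₂ = (243 - 67 - q₁)/2
Solve simultaneously:
q₁* = (243 - 2×14 + 67)/3 = 94.0
q₂* = (243 - 2×67 + 14)/3 = 41.0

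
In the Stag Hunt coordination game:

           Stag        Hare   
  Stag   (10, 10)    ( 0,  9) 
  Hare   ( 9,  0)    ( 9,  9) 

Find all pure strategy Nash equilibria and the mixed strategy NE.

Pure NE: (Stag, Stag) and (Hare, Hare); Mixed NE: p = 0.9, q = 0.9

Work:
Check pure NE:
(Stag, Stag): (10, 10) - no unilateral deviation beneficial
(Hare, Hare): (9, 9) - no unilateral deviation beneficial
Mixed NE: P1 plays Stag with p = 0.9, P2 plays Stag with q = 0.9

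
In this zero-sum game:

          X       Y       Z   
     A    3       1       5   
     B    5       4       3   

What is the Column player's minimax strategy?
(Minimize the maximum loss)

Column should play Y, value = 4

Work:
Column player minimizes Row's maximum payoff:
Column X: max payoff to Row = 5
Column Y: max payoff to Row = 4
Column Z: max payoff to Row = 5
Minimum is 4, achieved by column Y.
Minimax strategy: Y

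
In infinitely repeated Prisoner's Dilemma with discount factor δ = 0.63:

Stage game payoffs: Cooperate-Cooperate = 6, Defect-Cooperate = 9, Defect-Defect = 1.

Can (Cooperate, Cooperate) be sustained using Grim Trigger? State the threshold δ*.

δ* = 0.375; since δ = 0.63 ≥ 0.375, cooperation can be sustained

Work:
For Grim Trigger:
Cooperate forever: 6/(1-δ)
Defect then punished: 9 + 1·δ/(1-δ)
Need: 6/(1-δ) ≥ 9 + 1·δ/(1-δ)
Solving: δ ≥ (T-R)/(T-P) = (9-6)/(9-1) = 0.375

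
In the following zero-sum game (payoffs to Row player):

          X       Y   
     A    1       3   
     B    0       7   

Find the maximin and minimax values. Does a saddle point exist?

Maximin = 1, Minimax = 1, Saddle: True

Work:
Row minimums: [1, 0] → maximin = 1
Column maximums: [1, 7] → minimax = 1
Saddle point exists! Game value = 1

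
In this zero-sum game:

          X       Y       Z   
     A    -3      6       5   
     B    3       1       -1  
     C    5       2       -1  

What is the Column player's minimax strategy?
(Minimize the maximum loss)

Column should play X or Z (all achieve the minimum), value = 5

Work:
Column player minimizes Row's maximum payoff:
Column X: max payoff to Row = 5
Column Y: max payoff to Row = 6
Column Z: max payoff to Row = 5
Minimum is 5, achieved by columns X, Z (tied).
Each of X or Z is a minimax strategy.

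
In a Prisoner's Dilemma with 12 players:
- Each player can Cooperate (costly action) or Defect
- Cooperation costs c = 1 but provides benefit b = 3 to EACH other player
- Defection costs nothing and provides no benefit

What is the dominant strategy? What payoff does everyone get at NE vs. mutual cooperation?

Dominant: Defect; NE payoff = 0; Coop payoff = 32

Work:
Defect dominates (saves cost c = 1, benefit to others is external)
NE: All defect → everyone gets 0
If all cooperate: each receives (11)×3 - 1 = 32
Social dilemma: 32 > 0 but NE gives 0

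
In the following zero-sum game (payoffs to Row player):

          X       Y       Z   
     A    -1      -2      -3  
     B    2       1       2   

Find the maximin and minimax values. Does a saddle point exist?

Maximin = 1, Minimax = 1, Saddle: True

Work:
Row minimums: [-3, 1] → maximin = 1
Column maximums: [2, 1, 2] → minimax = 1
Saddle point exists! Game value = 1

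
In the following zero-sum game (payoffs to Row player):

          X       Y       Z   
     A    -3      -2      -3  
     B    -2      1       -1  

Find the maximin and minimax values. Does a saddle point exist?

Maximin = -2, Minimax = -2, Saddle: True

Work:
Row minimums: [-3, -2] → maximin = -2
Column maximums: [-2, 1, -1] → minimax = -2
Saddle point exists! Game value = -2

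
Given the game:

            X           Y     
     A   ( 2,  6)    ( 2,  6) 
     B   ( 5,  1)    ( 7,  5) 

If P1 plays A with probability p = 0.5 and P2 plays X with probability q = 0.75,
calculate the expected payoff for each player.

E[P1] = 3.75, E[P2] = 4.0

Work:
E[P1] = p·q·π₁(A,X) + p·(1-q)·π₁(A,Y) + (1-p)·q·π₁(B,X) + (1-p)·(1-q)·π₁(B,Y)
= 0.5·0.75·2 + 0.5·0.25·2 + 0.5·0.75·5 + 0.5·0.25·7
= 3.75

E[P2] = 4.0 (similar calculation)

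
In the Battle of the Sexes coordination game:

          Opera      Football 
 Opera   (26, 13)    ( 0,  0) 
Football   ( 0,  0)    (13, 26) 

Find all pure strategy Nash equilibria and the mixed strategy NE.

Pure NE: (Opera, Opera) and (Football, Football); Mixed NE: p = 0.6667, q = 0.3333

Work:
Check pure NE:
(Opera, Opera): (26, 13) - no unilateral deviation beneficial
(Football, Football): (13, 26) - no unilateral deviation beneficial
Mixed NE: P1 plays Opera with p = 0.6667, P2 plays Opera with q = 0.3333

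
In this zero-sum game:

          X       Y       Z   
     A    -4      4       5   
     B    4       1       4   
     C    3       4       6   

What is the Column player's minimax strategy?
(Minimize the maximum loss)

Column should play X or Y (all achieve the minimum), value = 4

Work:
Column player minimizes Row's maximum payoff:
Column X: max payoff to Row = 4
Column Y: max payoff to Row = 4
Column Z: max payoff to Row = 6
Minimum is 4, achieved by columns X, Y (tied).
Each of X or Y is a minimax strategy.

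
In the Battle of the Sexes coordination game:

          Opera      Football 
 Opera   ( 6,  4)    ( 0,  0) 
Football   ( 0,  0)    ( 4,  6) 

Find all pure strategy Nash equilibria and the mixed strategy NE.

Pure NE: (Opera, Opera) and (Football, Football); Mixed NE: p = 0.6, q = 0.4

Work:
Check pure NE:
(Opera, Opera): (6, 4) - no unilateral deviation beneficial
(Football, Football): (4, 6) - no unilateral deviation beneficial
Mixed NE: P1 plays Opera with p = 0.6, P2 plays Opera with q = 0.4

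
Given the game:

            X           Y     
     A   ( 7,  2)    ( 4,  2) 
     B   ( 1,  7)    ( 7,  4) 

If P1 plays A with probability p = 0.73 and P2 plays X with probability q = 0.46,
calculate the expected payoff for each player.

E[P1] = 5.0722, E[P2] = 2.9126

Work:
E[P1] = p·q·π₁(A,X) + p·(1-q)·π₁(A,Y) + (1-p)·q·π₁(B,X) + (1-p)·(1-q)·π₁(B,Y)
= 0.73·0.46·7 + 0.73·0.54·4 + 0.27·0.46·1 + 0.27·0.54·7
= 5.0722

E[P2] = 2.9126 (similar calculation)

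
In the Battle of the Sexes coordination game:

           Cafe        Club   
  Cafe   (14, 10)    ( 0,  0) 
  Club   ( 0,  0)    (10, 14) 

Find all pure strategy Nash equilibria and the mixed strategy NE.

Pure NE: (Cafe, Cafe) and (Club, Club); Mixed NE: p = 0.5833, q = 0.4167

Work:
Check pure NE:
(Cafe, Cafe): (14, 10) - no unilateral deviation beneficial
(Club, Club): (10, 14) - no unilateral deviation beneficial
Mixed NE: P1 plays Cafe with p = 0.5833, P2 plays Cafe with q = 0.4167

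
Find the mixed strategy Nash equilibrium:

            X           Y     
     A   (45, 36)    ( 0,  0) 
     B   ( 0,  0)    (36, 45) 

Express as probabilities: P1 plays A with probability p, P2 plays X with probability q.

p = 0.5556, q = 0.4444

Work:
Find probabilities that make opponent indifferent:
P2 chooses q to make P1 indifferent between A and B
P1 chooses p to make P2 indifferent between X and Y
Mixed NE: P1 plays (A: 0.5556, B: 0.4444), P2 plays (X: 0.4444, Y: 0.5556)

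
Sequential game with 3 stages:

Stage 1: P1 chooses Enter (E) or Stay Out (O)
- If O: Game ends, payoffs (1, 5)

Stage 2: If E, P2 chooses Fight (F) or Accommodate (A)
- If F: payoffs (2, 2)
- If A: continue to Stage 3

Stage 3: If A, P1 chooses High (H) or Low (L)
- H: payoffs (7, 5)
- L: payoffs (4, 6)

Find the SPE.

SPE: (E, A, H); Outcome (7, 5)

Work:
Stage 3: P1 chooses H (7 vs 4)
Stage 2: P2: F->2, A->5 (anticipating H). Choose A
Stage 1: P1: O->1, E->7 (anticipating A, H). Choose E
SPE path: E -> A -> H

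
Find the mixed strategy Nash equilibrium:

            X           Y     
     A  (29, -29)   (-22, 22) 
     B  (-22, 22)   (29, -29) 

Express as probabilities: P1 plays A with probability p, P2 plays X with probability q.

p = 0.5, q = 0.5

Work:
Find probabilities that make opponent indifferent:
P2 chooses q to make P1 indifferent between A and B
P1 chooses p to make P2 indifferent between X and Y
Mixed NE: P1 plays (A: 0.5, B: 0.5), P2 plays (X: 0.5, Y: 0.5)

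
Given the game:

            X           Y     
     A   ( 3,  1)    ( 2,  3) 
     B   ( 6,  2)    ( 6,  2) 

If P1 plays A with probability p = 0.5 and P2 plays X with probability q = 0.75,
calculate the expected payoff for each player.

E[P1] = 4.375, E[P2] = 1.75

Work:
E[P1] = p·q·π₁(A,X) + p·(1-q)·π₁(A,Y) + (1-p)·q·π₁(B,X) + (1-p)·(1-q)·π₁(B,Y)
= 0.5·0.75·3 + 0.5·0.25·2 + 0.5·0.75·6 + 0.5·0.25·6
= 4.375

E[P2] = 1.75 (similar calculation)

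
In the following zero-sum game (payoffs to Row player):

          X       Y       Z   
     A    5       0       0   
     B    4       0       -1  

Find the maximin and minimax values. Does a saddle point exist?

Maximin = 0, Minimax = 0, Saddle: True

Work:
Row minimums: [0, -1] → maximin = 0
Column maximums: [5, 0, 0] → minimax = 0
Saddle point exists! Game value = 0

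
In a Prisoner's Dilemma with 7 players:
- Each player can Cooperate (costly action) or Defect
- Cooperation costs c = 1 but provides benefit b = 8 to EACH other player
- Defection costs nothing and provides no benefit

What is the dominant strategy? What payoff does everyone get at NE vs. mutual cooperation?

Dominant: Defect; NE payoff = 0; Coop payoff = 47

Work:
Defect dominates (saves cost c = 1, benefit to others is external)
NE: All defect → everyone gets 0
If all cooperate: each receives (6)×8 - 1 = 47
Social dilemma: 47 > 0 but NE gives 0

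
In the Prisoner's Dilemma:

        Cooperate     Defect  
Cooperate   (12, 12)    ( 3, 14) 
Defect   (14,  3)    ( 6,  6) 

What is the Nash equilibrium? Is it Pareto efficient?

(Defect, Defect) is NE; not Pareto efficient

Work:
Defect dominates Cooperate for both players:
If P2 cooperates: Defect (14) > Cooperate (12)
If P2 defects: Defect (6) > Cooperate (3)
NE: (Defect, Defect) with payoff (6, 6)
But (Cooperate, Cooperate) = (12, 12) Pareto dominates (6, 6)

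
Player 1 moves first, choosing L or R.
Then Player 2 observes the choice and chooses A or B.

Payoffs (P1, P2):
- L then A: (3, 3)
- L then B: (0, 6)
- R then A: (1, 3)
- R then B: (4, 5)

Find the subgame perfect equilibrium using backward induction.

P1 plays R, P2 plays B after L and B after R; Payoff (4, 5)

Work:
Backward induction:
After L: P2 chooses B → P1 gets 0
After R: P2 chooses B → P1 gets 4
P1 chooses R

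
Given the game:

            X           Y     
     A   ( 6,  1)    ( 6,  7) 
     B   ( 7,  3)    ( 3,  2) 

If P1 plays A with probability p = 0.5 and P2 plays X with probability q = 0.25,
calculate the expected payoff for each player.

E[P1] = 5.0, E[P2] = 3.875

Work:
E[P1] = p·q·π₁(A,X) + p·(1-q)·π₁(A,Y) + (1-p)·q·π₁(B,X) + (1-p)·(1-q)·π₁(B,Y)
= 0.5·0.25·6 + 0.5·0.75·6 + 0.5·0.25·7 + 0.5·0.75·3
= 5.0

E[P2] = 3.875 (similar calculation)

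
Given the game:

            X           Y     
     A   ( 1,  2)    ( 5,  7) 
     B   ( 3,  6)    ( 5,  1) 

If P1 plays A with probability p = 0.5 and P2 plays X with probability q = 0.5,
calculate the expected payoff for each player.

E[P1] = 3.5, E[P2] = 4.0

Work:
E[P1] = p·q·π₁(A,X) + p·(1-q)·π₁(A,Y) + (1-p)·q·π₁(B,X) + (1-p)·(1-q)·π₁(B,Y)
= 0.5·0.5·1 + 0.5·0.5·5 + 0.5·0.5·3 + 0.5·0.5·5
= 3.5

E[P2] = 4.0 (similar calculation)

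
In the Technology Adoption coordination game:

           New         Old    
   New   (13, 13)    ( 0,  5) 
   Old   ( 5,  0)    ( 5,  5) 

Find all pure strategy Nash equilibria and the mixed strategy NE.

Pure NE: (New, New) and (Old, Old); Mixed NE: p = 0.3846, q = 0.3846

Work:
Check pure NE:
(New, New): (13, 13) - no unilateral deviation beneficial
(Old, Old): (5, 5) - no unilateral deviation beneficial
Mixed NE: P1 plays New with p = 0.3846, P2 plays New with q = 0.3846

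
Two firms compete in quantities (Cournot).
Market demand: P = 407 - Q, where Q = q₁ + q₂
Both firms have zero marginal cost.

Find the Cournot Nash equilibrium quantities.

q₁* = q₂* = 135.67; P* = 135.67

Work:
Profit: π_i = P·q_i = (a - q_i - q_j)·q_i
FOC: ∂π_i/∂q_i = a - 2q_i - q_j = 0
Reaction function: q_i = (407 - q_j)/2
Symmetry: q* = 407/3 = 135.67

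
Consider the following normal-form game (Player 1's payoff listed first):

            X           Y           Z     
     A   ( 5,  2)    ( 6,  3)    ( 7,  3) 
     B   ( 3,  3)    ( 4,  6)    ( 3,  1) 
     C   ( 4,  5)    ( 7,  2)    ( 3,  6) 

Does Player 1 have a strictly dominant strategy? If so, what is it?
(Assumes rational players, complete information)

No strictly dominant strategy exists for Player 1

Work:
A strategy strictly dominates another if it gives a strictly higher payoff against every opponent action. Compare each pair of P1's strategies column-by-column:
  A vs B: [5 vs 3, 6 vs 4, 7 vs 3] → A strictly dominates B
  A vs C: [5 vs 4, 6 vs 7, 7 vs 3] → A does not strictly dominate C (column Y: 6 ≤ 7)
  B vs A: [3 vs 5, 4 vs 6, 3 vs 7] → B does not strictly dominate A (column X: 3 ≤ 5)
  B vs C: [3 vs 4, 4 vs 7, 3 vs 3] → B does not strictly dominate C (column X: 3 ≤ 4)
  C vs A: [4 vs 5, 7 vs 6, 3 vs 7] → C does not strictly dominate A (column X: 4 ≤ 5)
  C vs B: [4 vs 3, 7 vs 4, 3 vs 3] → C does not strictly dominate B (column Z: 3 ≤ 3)
No single strategy strictly dominates all others → no strictly dominant strategy.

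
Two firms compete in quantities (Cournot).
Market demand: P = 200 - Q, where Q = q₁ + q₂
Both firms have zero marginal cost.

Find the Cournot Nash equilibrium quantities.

q₁* = q₂* = 66.67; P* = 66.67

Work:
Profit: π_i = P·q_i = (a - q_i - q_j)·q_i
FOC: ∂π_i/∂q_i = a - 2q_i - q_j = 0
Reaction function: q_i = (200 - q_j)/2
Symmetry: q* = 200/3 = 66.67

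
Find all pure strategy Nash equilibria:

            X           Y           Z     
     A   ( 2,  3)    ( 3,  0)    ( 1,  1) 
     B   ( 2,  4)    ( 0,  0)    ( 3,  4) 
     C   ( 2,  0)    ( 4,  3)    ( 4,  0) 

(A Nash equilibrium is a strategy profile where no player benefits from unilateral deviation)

Nash equilibrium: (A, X), (B, X), (C, Y)

Work:
Best responses:
  P1 vs X: payoffs [2, 2, 2] → best response A/B/C (payoff 2)
  P1 vs Y: payoffs [3, 0, 4] → best response C (payoff 4)
  P1 vs Z: payoffs [1, 3, 4] → best response C (payoff 4)
  P2 vs A: payoffs [3, 0, 1] → best response X (payoff 3)
  P2 vs B: payoffs [4, 0, 4] → best response X/Z (payoff 4)
  P2 vs C: payoffs [0, 3, 0] → best response Y (payoff 3)
Mutual best responses: (A,X), (B,X), (C,Y) → Nash equilibria.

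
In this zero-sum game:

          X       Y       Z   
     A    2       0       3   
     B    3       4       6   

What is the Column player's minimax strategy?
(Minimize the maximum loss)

Column should play X, value = 3

Work:
Column player minimizes Row's maximum payoff:
Column X: max payoff to Row = 3
Column Y: max payoff to Row = 4
Column Z: max payoff to Row = 6
Minimum is 3, achieved by column X.
Minimax strategy: X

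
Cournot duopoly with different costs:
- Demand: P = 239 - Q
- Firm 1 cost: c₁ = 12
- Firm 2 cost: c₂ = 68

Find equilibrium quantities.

q₁* = 94.33, q₂* = 38.33

Work:
Reaction: q₁ = (239 - 12 - q₂)/2
Reaction: q₂ = (239 - 68 - q₁)/2
Solve simultaneously:
q₁* = (239 - 2×12 + 68)/3 = 94.33
q₂* = (239 - 2×68 + 12)/3 = 38.33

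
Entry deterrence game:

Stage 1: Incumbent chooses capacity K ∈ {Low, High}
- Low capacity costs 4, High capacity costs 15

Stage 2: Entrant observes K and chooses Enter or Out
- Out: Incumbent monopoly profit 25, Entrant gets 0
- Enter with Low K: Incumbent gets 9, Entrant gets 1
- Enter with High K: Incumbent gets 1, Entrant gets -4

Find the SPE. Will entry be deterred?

SPE: (High, Enter|Low, Out|High); Entry deterred. Incumbent net profit = 10

Work:
After Low K: Entrant enters (1 > 0)
After High K: Entrant stays out (-4 < 0)
Incumbent: Low → 9−4=5, High → 25−15=10
Incumbent chooses High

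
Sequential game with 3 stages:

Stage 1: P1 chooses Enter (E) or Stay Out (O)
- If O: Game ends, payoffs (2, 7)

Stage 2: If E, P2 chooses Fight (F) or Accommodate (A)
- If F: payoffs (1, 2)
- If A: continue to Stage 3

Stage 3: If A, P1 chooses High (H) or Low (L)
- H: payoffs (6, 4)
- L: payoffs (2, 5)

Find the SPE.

SPE: (E, A, H); Outcome (6, 4)

Work:
Stage 3: P1 chooses H (6 vs 2)
Stage 2: P2: F->2, A->4 (anticipating H). Choose A
Stage 1: P1: O->2, E->6 (anticipating A, H). Choose E
SPE path: E -> A -> H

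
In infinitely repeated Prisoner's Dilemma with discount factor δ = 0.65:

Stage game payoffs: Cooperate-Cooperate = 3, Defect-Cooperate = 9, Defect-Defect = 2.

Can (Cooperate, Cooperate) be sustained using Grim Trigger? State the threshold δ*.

δ* = 0.8571; since δ = 0.65 < 0.8571, cooperation cannot be sustained

Work:
For Grim Trigger:
Cooperate forever: 3/(1-δ)
Defect then punished: 9 + 2·δ/(1-δ)
Need: 3/(1-δ) ≥ 9 + 2·δ/(1-δ)
Solving: δ ≥ (T-R)/(T-P) = (9-3)/(9-2) = 0.8571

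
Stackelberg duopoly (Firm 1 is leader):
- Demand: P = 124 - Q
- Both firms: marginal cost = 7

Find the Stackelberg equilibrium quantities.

q₁* (leader) = 58.5, q₂* (follower) = 29.25

Work:
Follower's reaction: q₂ = (a - c - q₁)/2
Leader substitutes: π₁ = q₁·(a - q₁ - (a-c-q₁)/2 - c)
FOC: q₁* = (124 - 7)/2 = 58.50
Then: q₂* = (124 - 7 - 58.5)/2 = 29.25
Leader has first-mover advantage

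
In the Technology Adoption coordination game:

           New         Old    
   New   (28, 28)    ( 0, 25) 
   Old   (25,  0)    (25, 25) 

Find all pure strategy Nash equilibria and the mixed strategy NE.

Pure NE: (New, New) and (Old, Old); Mixed NE: p = 0.8929, q = 0.8929

Work:
Check pure NE:
(New, New): (28, 28) - no unilateral deviation beneficial
(Old, Old): (25, 25) - no unilateral deviation beneficial
Mixed NE: P1 plays New with p = 0.8929, P2 plays New with q = 0.8929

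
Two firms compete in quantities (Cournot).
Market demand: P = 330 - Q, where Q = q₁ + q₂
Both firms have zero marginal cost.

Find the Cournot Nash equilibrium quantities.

q₁* = q₂* = 110.0; P* = 110.0

Work:
Profit: π_i = P·q_i = (a - q_i - q_j)·q_i
FOC: ∂π_i/∂q_i = a - 2q_i - q_j = 0
Reaction function: q_i = (330 - q_j)/2
Symmetry: q* = 330/3 = 110.0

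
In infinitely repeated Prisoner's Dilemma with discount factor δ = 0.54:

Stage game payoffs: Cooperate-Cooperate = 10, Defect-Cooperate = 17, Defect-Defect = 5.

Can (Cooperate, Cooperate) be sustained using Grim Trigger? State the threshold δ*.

δ* = 0.5833; since δ = 0.54 < 0.5833, cooperation cannot be sustained

Work:
For Grim Trigger:
Cooperate forever: 10/(1-δ)
Defect then punished: 17 + 5·δ/(1-δ)
Need: 10/(1-δ) ≥ 17 + 5·δ/(1-δ)
Solving: δ ≥ (T-R)/(T-P) = (17-10)/(17-5) = 0.5833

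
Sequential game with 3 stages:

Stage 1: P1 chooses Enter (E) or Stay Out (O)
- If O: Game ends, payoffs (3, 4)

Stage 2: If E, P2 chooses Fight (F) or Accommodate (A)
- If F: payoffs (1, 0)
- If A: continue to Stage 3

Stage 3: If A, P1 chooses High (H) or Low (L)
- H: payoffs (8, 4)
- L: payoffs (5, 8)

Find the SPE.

SPE: (E, A, H); Outcome (8, 4)

Work:
Stage 3: P1 chooses H (8 vs 5)
Stage 2: P2: F->0, A->4 (anticipating H). Choose A
Stage 1: P1: O->3, E->8 (anticipating A, H). Choose E
SPE path: E -> A -> H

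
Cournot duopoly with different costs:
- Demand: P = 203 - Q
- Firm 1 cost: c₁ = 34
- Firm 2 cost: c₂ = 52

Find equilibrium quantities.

q₁* = 62.33, q₂* = 44.33

Work:
Reaction: q₁ = (203 - 34 - q₂)/2
Reaction: q₂ = (203 - 52 - q₁)/2
Solve simultaneously:
q₁* = (203 - 2×34 + 52)/3 = 62.33
q₂* = (203 - 2×52 + 34)/3 = 44.33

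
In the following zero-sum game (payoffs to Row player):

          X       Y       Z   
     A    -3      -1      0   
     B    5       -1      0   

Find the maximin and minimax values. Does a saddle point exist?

Maximin = -1, Minimax = -1, Saddle: True

Work:
Row minimums: [-3, -1] → maximin = -1
Column maximums: [5, -1, 0] → minimax = -1
Saddle point exists! Game value = -1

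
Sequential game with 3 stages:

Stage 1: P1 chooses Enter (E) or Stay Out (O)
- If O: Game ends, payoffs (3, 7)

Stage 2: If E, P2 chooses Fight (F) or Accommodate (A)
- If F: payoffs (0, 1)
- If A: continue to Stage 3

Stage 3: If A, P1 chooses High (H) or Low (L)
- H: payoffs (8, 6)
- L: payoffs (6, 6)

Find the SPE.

SPE: (E, A, H); Outcome (8, 6)

Work:
Stage 3: P1 chooses H (8 vs 6)
Stage 2: P2: F->1, A->6 (anticipating H). Choose A
Stage 1: P1: O->3, E->8 (anticipating A, H). Choose E
SPE path: E -> A -> H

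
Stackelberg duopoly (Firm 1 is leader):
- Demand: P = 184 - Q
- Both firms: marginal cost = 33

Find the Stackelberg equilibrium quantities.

q₁* (leader) = 75.5, q₂* (follower) = 37.75

Work:
Follower's reaction: q₂ = (a - c - q₁)/2
Leader substitutes: π₁ = q₁·(a - q₁ - (a-c-q₁)/2 - c)
FOC: q₁* = (184 - 33)/2 = 75.50
Then: q₂* = (184 - 33 - 75.5)/2 = 37.75
Leader has first-mover advantage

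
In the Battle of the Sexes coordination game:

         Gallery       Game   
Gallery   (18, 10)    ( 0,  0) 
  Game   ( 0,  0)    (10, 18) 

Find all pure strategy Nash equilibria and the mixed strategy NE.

Pure NE: (Gallery, Gallery) and (Game, Game); Mixed NE: p = 0.6429, q = 0.3571

Work:
Check pure NE:
(Gallery, Gallery): (18, 10) - no unilateral deviation beneficial
(Game, Game): (10, 18) - no unilateral deviation beneficial
Mixed NE: P1 plays Gallery with p = 0.6429, P2 plays Gallery with q = 0.3571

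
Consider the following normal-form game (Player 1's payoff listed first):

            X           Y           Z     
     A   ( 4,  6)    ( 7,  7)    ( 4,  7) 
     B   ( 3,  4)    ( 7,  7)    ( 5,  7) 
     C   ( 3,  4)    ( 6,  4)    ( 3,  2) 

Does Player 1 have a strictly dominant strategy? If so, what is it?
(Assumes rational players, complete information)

No strictly dominant strategy exists for Player 1

Work:
A strategy strictly dominates another if it gives a strictly higher payoff against every opponent action. Compare each pair of P1's strategies column-by-column:
  A vs B: [4 vs 3, 7 vs 7, 4 vs 5] → A does not strictly dominate B (column Y: 7 ≤ 7)
  A vs C: [4 vs 3, 7 vs 6, 4 vs 3] → A strictly dominates C
  B vs A: [3 vs 4, 7 vs 7, 5 vs 4] → B does not strictly dominate A (column X: 3 ≤ 4)
  B vs C: [3 vs 3, 7 vs 6, 5 vs 3] → B does not strictly dominate C (column X: 3 ≤ 3)
  C vs A: [3 vs 4, 6 vs 7, 3 vs 4] → C does not strictly dominate A (column X: 3 ≤ 4)
  C vs B: [3 vs 3, 6 vs 7, 3 vs 5] → C does not strictly dominate B (column X: 3 ≤ 3)
No single strategy strictly dominates all others → no strictly dominant strategy.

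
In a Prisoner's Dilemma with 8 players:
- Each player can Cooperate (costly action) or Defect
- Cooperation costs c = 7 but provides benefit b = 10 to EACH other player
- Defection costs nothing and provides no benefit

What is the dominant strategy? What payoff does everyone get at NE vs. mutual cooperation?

Dominant: Defect; NE payoff = 0; Coop payoff = 63

Work:
Defect dominates (saves cost c = 7, benefit to others is external)
NE: All defect → everyone gets 0
If all cooperate: each receives (7)×10 - 7 = 63
Social dilemma: 63 > 0 but NE gives 0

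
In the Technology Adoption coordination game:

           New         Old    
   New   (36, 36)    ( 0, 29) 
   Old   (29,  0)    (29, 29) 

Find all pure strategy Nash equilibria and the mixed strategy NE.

Pure NE: (New, New) and (Old, Old); Mixed NE: p = 0.8056, q = 0.8056

Work:
Check pure NE:
(New, New): (36, 36) - no unilateral deviation beneficial
(Old, Old): (29, 29) - no unilateral deviation beneficial
Mixed NE: P1 plays New with p = 0.8056, P2 plays New with q = 0.8056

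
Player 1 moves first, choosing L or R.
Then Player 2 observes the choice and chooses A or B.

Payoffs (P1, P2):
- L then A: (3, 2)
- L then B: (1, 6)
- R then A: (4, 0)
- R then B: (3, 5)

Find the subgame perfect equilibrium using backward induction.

P1 plays R, P2 plays B after L and B after R; Payoff (3, 5)

Work:
Backward induction:
After L: P2 chooses B → P1 gets 1
After R: P2 chooses B → P1 gets 3
P1 chooses R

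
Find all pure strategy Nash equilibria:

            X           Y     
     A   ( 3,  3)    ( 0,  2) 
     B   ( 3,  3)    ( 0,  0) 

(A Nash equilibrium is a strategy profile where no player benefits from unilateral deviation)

Nash equilibrium: (A, X), (B, X)

Work:
Best responses:
  P1 vs X: payoffs [3, 3] → best response A/B (payoff 3)
  P1 vs Y: payoffs [0, 0] → best response A/B (payoff 0)
  P2 vs A: payoffs [3, 2] → best response X (payoff 3)
  P2 vs B: payoffs [3, 0] → best response X (payoff 3)
Mutual best responses: (A,X), (B,X) → Nash equilibria.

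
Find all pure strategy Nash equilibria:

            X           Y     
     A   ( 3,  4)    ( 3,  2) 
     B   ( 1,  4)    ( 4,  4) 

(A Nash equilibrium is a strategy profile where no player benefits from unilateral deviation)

Nash equilibrium: (A, X), (B, Y)

Work:
Best responses:
  P1 vs X: payoffs [3, 1] → best response A (payoff 3)
  P1 vs Y: payoffs [3, 4] → best response B (payoff 4)
  P2 vs A: payoffs [4, 2] → best response X (payoff 4)
  P2 vs B: payoffs [4, 4] → best response X/Y (payoff 4)
Mutual best responses: (A,X), (B,Y) → Nash equilibria.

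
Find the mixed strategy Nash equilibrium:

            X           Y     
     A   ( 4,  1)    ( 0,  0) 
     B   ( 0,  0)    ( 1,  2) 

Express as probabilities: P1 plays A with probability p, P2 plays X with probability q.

p = 0.6667, q = 0.2

Work:
Find probabilities that make opponent indifferent:
P2 chooses q to make P1 indifferent between A and B
P1 chooses p to make P2 indifferent between X and Y
Mixed NE: P1 plays (A: 0.6667, B: 0.3333), P2 plays (X: 0.2, Y: 0.8)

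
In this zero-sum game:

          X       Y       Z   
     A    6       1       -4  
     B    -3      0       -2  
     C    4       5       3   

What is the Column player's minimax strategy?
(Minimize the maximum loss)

Column should play Z, value = 3

Work:
Column player minimizes Row's maximum payoff:
Column X: max payoff to Row = 6
Column Y: max payoff to Row = 5
Column Z: max payoff to Row = 3
Minimum is 3, achieved by column Z.
Minimax strategy: Z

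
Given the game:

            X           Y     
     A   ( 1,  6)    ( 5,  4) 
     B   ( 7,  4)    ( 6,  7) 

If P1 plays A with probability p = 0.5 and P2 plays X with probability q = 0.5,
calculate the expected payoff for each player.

E[P1] = 4.75, E[P2] = 5.25

Work:
E[P1] = p·q·π₁(A,X) + p·(1-q)·π₁(A,Y) + (1-p)·q·π₁(B,X) + (1-p)·(1-q)·π₁(B,Y)
= 0.5·0.5·1 + 0.5·0.5·5 + 0.5·0.5·7 + 0.5·0.5·6
= 4.75

E[P2] = 5.25 (similar calculation)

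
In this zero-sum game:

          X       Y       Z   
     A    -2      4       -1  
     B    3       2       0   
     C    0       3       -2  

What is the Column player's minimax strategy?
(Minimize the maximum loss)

Column should play Z, value = 0

Work:
Column player minimizes Row's maximum payoff:
Column X: max payoff to Row = 3
Column Y: max payoff to Row = 4
Column Z: max payoff to Row = 0
Minimum is 0, achieved by column Z.
Minimax strategy: Z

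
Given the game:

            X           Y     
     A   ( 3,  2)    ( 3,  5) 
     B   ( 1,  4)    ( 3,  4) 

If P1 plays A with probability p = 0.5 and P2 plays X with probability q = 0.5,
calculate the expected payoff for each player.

E[P1] = 2.5, E[P2] = 3.75

Work:
E[P1] = p·q·π₁(A,X) + p·(1-q)·π₁(A,Y) + (1-p)·q·π₁(B,X) + (1-p)·(1-q)·π₁(B,Y)
= 0.5·0.5·3 + 0.5·0.5·3 + 0.5·0.5·1 + 0.5·0.5·3
= 2.5

E[P2] = 3.75 (similar calculation)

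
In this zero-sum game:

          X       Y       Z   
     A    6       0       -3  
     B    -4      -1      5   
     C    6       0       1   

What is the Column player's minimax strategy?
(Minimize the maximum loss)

Column should play Y, value = 0

Work:
Column player minimizes Row's maximum payoff:
Column X: max payoff to Row = 6
Column Y: max payoff to Row = 0
Column Z: max payoff to Row = 5
Minimum is 0, achieved by column Y.
Minimax strategy: Y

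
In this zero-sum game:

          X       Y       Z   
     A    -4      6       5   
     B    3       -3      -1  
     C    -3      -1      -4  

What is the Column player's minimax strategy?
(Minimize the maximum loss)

Column should play X, value = 3

Work:
Column player minimizes Row's maximum payoff:
Column X: max payoff to Row = 3
Column Y: max payoff to Row = 6
Column Z: max payoff to Row = 5
Minimum is 3, achieved by column X.
Minimax strategy: X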